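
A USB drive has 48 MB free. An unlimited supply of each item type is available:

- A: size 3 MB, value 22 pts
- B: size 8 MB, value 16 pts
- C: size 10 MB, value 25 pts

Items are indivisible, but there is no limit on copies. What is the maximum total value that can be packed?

352 pts

Best value-per-unit is A at 22/3, and filling with it alone uses size 16×3=48. No mix of the others beats 16×22 = 352.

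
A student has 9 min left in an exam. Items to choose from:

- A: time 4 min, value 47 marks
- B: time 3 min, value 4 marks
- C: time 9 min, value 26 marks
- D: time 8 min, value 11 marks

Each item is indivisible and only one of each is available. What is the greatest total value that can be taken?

51 marks

Check high-value combinations within 9 min:
- A+B: time 4+3=7, value 47+4=51
- A: time 4, value 47
- C: time 9, value 26
Best: 51 marks.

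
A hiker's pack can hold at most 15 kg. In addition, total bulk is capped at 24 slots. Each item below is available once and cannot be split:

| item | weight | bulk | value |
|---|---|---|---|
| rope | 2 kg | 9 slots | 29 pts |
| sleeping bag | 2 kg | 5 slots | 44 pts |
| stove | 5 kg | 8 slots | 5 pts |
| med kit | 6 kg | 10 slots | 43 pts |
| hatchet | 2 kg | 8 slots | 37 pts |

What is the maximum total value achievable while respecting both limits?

124 pts

Feasible sets respecting both limits:
- sleeping bag+med kit+hatchet: weight 10, bulk 23, value 124
- rope+sleeping bag+med kit: weight 10, bulk 24, value 116
- rope+sleeping bag+hatchet: weight 6, bulk 22, value 110
Best: 124 pts.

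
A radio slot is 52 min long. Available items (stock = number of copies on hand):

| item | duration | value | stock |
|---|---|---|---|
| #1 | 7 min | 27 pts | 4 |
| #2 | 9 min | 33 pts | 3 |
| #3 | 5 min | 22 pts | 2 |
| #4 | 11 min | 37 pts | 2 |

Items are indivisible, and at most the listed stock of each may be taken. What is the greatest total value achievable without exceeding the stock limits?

Top feasible selections:
- 2×#1 + 3×#2 + 2×#3: duration 51, value 197
- 4×#1 + 2×#2 + 1×#3: duration 51, value 196
- 3×#1 + 1×#2 + 2×#3 + 1×#4: duration 51, value 195
Best: 197 pts.

197 pts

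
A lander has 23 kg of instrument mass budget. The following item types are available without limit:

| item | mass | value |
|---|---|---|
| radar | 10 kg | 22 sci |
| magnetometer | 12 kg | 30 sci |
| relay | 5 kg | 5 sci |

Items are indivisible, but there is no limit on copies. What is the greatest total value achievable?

52 sci

Best value-per-unit is magnetometer at 30/12; filling with it alone gives 1×30 = 30.
Optimal mix: 1×radar + 1×magnetometer → mass 22, value 52.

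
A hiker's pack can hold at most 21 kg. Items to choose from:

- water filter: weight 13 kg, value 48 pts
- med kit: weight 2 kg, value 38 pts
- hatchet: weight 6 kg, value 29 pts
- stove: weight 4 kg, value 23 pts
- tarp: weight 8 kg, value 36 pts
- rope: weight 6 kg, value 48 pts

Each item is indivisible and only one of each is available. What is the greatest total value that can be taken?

145 pts

Check high-value combinations within 21 kg:
- med kit+stove+tarp+rope: weight 2+4+8+6=20, value 38+23+36+48=145
- med kit+hatchet+stove+rope: weight 2+6+4+6=18, value 38+29+23+48=138
- water filter+med kit+rope: weight 13+2+6=21, value 48+38+48=134
Best: 145 pts.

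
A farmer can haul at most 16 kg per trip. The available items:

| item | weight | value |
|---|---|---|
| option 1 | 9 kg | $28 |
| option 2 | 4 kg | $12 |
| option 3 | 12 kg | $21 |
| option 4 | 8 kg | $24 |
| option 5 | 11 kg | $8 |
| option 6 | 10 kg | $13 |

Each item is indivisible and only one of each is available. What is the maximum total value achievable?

Check high-value combinations within 16 kg:
- option 1+option 2: weight 9+4=13, value 28+12=40
- option 2+option 4: weight 4+8=12, value 12+24=36
- option 2+option 3: weight 4+12=16, value 12+21=33
- option 1: weight 9, value 28
Best: $40.

$40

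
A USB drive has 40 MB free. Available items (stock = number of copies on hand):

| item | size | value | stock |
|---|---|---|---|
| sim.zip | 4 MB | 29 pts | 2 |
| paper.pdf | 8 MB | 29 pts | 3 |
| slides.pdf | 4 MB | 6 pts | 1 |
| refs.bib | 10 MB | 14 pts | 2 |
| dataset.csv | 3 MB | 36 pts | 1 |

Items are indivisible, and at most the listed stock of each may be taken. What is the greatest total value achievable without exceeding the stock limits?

187 pts

Top feasible selections:
- 2×sim.zip + 3×paper.pdf + 1×slides.pdf + 1×dataset.csv: size 39, value 187
- 2×sim.zip + 3×paper.pdf + 1×dataset.csv: size 35, value 181
Best: 187 pts.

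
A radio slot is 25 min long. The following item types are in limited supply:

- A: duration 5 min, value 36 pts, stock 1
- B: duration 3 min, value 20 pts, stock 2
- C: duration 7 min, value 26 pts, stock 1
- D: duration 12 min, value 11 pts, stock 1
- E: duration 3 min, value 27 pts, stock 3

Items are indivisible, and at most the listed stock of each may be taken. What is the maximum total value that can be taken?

163 pts

Top feasible selections:
- 1×A + 1×B + 1×C + 3×E: duration 24, value 163
- 1×A + 2×B + 3×E: duration 20, value 157
- 1×A + 2×B + 1×C + 2×E: duration 24, value 156
Best: 163 pts.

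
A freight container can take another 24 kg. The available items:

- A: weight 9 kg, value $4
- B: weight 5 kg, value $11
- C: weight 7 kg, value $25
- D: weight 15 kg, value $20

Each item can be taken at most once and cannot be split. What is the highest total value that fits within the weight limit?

$45

Check high-value combinations within 24 kg:
- C+D: weight 7+15=22, value 25+20=45
- A+B+C: weight 9+5+7=21, value 4+11+25=40
- B+C: weight 5+7=12, value 11+25=36
- B+D: weight 5+15=20, value 11+20=31
Best: $45.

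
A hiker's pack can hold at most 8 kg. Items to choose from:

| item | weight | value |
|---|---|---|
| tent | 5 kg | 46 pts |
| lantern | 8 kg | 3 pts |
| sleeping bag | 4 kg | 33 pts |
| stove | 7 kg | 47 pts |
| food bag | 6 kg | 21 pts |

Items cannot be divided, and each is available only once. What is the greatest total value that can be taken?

Check high-value combinations within 8 kg:
- stove: weight 7, value 47
- tent: weight 5, value 46
- sleeping bag: weight 4, value 33
- food bag: weight 6, value 21
- lantern: weight 8, value 3
Best: 47 pts.

47 pts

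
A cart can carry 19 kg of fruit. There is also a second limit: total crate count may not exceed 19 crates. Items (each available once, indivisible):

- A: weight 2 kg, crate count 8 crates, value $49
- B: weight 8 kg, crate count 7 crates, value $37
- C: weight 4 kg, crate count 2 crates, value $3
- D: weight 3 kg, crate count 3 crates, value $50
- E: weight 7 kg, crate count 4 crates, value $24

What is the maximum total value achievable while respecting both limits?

Feasible sets respecting both limits:
- A+B+D: weight 13, crate count 18, value 136
- A+C+D+E: weight 16, crate count 17, value 126
- A+D+E: weight 12, crate count 15, value 123
- B+D+E: weight 18, crate count 14, value 111
Best: $136.

$136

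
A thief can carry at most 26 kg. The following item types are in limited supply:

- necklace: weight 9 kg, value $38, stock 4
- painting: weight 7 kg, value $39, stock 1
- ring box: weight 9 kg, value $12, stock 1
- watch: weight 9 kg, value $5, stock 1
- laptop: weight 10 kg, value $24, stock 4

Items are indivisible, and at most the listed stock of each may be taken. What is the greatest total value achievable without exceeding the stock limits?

$115

Best selections within weight 26 and stock limits:
- 2×necklace + 1×painting: weight 25, value 115
- 1×necklace + 1×painting + 1×laptop: weight 26, value 101
- 1×necklace + 1×painting + 1×ring box: weight 25, value 89
- 1×necklace + 1×painting + 1×watch: weight 25, value 82
Best: $115.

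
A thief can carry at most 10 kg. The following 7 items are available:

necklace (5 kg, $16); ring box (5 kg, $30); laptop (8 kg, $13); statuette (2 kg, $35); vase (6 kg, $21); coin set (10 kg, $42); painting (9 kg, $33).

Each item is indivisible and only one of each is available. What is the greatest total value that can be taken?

Check high-value combinations within 10 kg:
- ring box+statuette: weight 5+2=7, value 30+35=65
- statuette+vase: weight 2+6=8, value 35+21=56
- necklace+statuette: weight 5+2=7, value 16+35=51
- laptop+statuette: weight 8+2=10, value 13+35=48
Best: $65.

$65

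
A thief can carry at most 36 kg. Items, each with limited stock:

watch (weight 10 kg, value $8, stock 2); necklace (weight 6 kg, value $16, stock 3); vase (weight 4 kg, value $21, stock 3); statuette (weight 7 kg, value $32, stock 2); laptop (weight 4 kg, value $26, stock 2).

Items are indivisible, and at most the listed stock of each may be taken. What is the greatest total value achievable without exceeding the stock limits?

$179

Best selections within weight 36 and stock limits:
- 3×vase + 2×statuette + 2×laptop: weight 34, value 179
- 1×necklace + 2×vase + 2×statuette + 2×laptop: weight 36, value 174
Best: $179.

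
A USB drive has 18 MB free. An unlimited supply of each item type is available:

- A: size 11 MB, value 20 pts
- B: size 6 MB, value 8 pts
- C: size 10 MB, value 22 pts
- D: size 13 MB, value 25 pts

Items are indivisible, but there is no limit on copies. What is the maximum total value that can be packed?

Best value-per-unit is C at 22/10; filling with it alone gives 1×22 = 22.
Optimal mix: 1×B + 1×C → size 16, value 30.

30 pts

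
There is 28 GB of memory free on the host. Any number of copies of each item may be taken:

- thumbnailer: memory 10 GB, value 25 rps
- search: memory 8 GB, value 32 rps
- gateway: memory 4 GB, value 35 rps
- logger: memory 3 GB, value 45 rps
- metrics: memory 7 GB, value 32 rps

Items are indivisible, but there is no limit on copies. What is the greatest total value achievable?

405 rps

Best value-per-unit is logger at 45/3, and filling with it alone uses memory 9×3=27. No mix of the others beats 9×45 = 405.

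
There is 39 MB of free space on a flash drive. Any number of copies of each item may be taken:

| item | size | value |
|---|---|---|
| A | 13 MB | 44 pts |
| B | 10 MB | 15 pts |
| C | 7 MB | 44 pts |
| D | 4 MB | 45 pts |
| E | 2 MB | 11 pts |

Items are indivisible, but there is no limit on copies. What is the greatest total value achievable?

Best value-per-unit is D at 45/4; filling with it alone gives 9×45 = 405.
Optimal mix: 9×D + 1×E → size 38, value 416.

416 pts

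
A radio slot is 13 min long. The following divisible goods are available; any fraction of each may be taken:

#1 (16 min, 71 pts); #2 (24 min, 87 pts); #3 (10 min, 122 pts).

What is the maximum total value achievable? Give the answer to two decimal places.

135.31

Take in order of value per unit:
- #3 (122/10 per unit): all 10 → value 122, running total 122.00
- #1 (71/16 per unit): 3 of 16 → value 3×71/16 = 13.3125, running total 135.31
Total 135.31.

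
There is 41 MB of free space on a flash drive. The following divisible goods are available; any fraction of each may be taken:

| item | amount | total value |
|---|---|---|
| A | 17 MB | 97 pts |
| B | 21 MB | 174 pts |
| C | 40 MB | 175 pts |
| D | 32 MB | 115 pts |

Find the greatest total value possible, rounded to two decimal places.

Take in order of value per unit:
- B (174/21 per unit): all 21 → value 174, running total 174.00
- A (97/17 per unit): all 17 → value 97, running total 271.00
- C (175/40 per unit): 3 of 40 → value 3×175/40 = 13.1250, running total 284.13
Total 284.13.

284.13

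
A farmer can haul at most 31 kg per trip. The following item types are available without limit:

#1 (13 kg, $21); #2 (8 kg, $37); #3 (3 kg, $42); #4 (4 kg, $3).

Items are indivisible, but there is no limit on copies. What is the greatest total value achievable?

$420

Best value-per-unit is #3 at 42/3, and filling with it alone uses weight 10×3=30. No mix of the others beats 10×42 = 420.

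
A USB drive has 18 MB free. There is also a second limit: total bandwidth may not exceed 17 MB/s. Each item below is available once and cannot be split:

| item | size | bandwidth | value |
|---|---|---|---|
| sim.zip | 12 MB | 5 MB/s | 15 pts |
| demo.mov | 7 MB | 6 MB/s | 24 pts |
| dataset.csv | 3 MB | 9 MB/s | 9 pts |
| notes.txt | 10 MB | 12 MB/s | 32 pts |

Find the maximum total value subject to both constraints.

33 pts

Feasible sets respecting both limits:
- demo.mov+dataset.csv: size 10, bandwidth 15, value 33
- notes.txt: size 10, bandwidth 12, value 32
- demo.mov: size 7, bandwidth 6, value 24
- sim.zip+dataset.csv: size 15, bandwidth 14, value 24
Best: 33 pts.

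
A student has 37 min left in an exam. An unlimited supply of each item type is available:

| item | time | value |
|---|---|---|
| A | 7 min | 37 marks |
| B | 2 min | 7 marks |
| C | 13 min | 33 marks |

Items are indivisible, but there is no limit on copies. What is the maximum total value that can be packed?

Best value-per-unit is A at 37/7; filling with it alone gives 5×37 = 185.
Optimal mix: 5×A + 1×B → time 37, value 192.

192 marks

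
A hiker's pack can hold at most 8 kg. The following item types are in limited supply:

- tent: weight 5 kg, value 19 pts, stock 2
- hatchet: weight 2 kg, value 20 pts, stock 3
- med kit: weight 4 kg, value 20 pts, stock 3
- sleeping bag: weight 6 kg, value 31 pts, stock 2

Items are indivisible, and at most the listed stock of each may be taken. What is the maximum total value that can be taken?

Best selections within weight 8 and stock limits:
- 3×hatchet: weight 6, value 60
- 2×hatchet + 1×med kit: weight 8, value 60
- 1×hatchet + 1×sleeping bag: weight 8, value 51
- 2×hatchet: weight 4, value 40
Best: 60 pts.

60 pts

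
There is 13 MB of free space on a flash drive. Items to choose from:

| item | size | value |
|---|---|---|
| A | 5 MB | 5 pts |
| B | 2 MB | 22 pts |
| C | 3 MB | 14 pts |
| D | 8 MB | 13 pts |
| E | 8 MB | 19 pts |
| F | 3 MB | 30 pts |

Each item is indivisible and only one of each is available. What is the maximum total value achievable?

Check high-value combinations within 13 MB:
- A+B+C+F: size 5+2+3+3=13, value 5+22+14+30=71
- B+E+F: size 2+8+3=13, value 22+19+30=71
- B+C+F: size 2+3+3=8, value 22+14+30=66
Best: 71 pts.

71 pts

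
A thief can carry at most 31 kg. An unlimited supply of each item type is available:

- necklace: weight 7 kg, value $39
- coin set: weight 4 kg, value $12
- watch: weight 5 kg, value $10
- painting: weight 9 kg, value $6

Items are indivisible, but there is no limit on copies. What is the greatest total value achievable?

Best value-per-unit is necklace at 39/7, and filling with it alone uses weight 4×7=28. No mix of the others beats 4×39 = 156.

$156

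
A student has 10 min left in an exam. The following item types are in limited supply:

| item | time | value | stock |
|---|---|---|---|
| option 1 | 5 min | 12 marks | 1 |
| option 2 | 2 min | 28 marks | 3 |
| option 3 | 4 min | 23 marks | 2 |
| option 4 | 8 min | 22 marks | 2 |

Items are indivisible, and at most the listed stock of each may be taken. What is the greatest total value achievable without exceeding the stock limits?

107 marks

Top feasible selections:
- 3×option 2 + 1×option 3: time 10, value 107
- 3×option 2: time 6, value 84
- 2×option 2 + 1×option 3: time 8, value 79
Best: 107 marks.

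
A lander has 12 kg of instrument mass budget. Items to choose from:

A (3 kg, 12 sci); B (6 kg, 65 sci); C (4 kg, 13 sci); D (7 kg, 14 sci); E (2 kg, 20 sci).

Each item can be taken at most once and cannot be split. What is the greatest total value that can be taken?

Check high-value combinations within 12 kg:
- B+C+E: mass 6+4+2=12, value 65+13+20=98
- A+B+E: mass 3+6+2=11, value 12+65+20=97
- B+E: mass 6+2=8, value 65+20=85
- B+C: mass 6+4=10, value 65+13=78
Best: 98 sci.

98 sci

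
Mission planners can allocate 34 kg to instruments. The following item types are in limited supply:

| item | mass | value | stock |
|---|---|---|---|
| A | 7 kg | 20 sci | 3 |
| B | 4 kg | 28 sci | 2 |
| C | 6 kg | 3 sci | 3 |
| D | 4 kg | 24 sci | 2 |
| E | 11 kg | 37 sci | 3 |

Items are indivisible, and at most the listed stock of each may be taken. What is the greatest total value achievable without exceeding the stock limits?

Top feasible selections:
- 1×A + 2×B + 2×D + 1×E: mass 34, value 161
- 2×B + 1×D + 2×E: mass 34, value 154
- 1×B + 2×D + 2×E: mass 34, value 150
Best: 161 sci.

161 sci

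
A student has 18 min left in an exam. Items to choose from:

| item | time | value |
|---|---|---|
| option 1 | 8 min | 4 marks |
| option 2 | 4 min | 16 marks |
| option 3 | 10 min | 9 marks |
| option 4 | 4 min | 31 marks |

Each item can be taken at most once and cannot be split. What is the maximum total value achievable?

56 marks

Check high-value combinations within 18 min:
- option 2+option 3+option 4: time 4+10+4=18, value 16+9+31=56
- option 1+option 2+option 4: time 8+4+4=16, value 4+16+31=51
- option 2+option 4: time 4+4=8, value 16+31=47
- option 3+option 4: time 10+4=14, value 9+31=40
Best: 56 marks.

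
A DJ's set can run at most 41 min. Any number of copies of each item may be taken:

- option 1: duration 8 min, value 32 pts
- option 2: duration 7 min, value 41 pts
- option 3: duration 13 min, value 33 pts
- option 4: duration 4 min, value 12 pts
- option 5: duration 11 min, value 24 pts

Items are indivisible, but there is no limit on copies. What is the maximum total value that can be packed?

217 pts

Best value-per-unit is option 2 at 41/7; filling with it alone gives 5×41 = 205.
Optimal mix: 5×option 2 + 1×option 4 → duration 39, value 217.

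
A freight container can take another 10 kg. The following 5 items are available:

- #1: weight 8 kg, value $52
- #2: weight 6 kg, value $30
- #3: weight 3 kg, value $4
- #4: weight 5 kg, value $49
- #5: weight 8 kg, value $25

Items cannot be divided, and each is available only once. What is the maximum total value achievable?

Check high-value combinations within 10 kg:
- #3+#4: weight 3+5=8, value 4+49=53
- #1: weight 8, value 52
- #4: weight 5, value 49
- #2+#3: weight 6+3=9, value 30+4=34
- #2: weight 6, value 30
Best: $53.

$53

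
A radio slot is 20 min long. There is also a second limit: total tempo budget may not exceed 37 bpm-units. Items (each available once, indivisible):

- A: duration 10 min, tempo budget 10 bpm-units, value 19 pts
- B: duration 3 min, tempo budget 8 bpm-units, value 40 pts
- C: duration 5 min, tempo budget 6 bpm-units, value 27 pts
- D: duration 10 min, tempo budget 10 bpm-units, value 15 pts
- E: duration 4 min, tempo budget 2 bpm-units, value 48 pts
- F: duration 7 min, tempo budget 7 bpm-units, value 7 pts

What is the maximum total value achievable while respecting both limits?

122 pts

Feasible sets respecting both limits:
- B+C+E+F: duration 19, tempo budget 23, value 122
- B+C+E: duration 12, tempo budget 16, value 115
- A+B+E: duration 17, tempo budget 20, value 107
Best: 122 pts.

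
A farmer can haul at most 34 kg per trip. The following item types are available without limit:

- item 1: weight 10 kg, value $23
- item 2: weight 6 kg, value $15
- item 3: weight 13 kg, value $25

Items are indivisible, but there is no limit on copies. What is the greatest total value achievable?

Best value-per-unit is item 2 at 15/6; filling with it alone gives 5×15 = 75.
Optimal mix: 1×item 1 + 4×item 2 → weight 34, value 83.

$83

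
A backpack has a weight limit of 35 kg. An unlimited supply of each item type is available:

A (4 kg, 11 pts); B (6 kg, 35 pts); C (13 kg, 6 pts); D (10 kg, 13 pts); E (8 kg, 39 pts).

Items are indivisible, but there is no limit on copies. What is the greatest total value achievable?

Best value-per-unit is B at 35/6; filling with it alone gives 5×35 = 175.
Optimal mix: 1×A + 5×B → weight 34, value 186.

186 pts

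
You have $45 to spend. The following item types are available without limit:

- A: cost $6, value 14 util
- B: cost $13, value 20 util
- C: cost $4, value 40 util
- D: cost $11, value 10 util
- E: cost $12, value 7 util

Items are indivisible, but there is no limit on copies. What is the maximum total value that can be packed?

Best value-per-unit is C at 40/4, and filling with it alone uses cost 11×4=44. No mix of the others beats 11×40 = 440.

440 util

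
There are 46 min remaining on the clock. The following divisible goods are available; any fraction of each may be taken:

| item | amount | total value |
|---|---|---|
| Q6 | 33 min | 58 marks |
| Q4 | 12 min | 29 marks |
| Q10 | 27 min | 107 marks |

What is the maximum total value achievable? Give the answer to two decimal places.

148.30

Take in order of value per unit:
- Q10 (107/27 per unit): all 27 → value 107, running total 107.00
- Q4 (29/12 per unit): all 12 → value 29, running total 136.00
- Q6 (58/33 per unit): 7 of 33 → value 7×58/33 = 12.3030, running total 148.30
Total 148.30.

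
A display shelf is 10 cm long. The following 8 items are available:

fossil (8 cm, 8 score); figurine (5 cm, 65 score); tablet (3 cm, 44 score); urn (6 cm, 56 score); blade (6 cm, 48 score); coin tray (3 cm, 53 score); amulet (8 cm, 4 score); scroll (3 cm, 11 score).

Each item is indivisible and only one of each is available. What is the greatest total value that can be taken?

Check high-value combinations within 10 cm:
- figurine+coin tray: length 5+3=8, value 65+53=118
- figurine+tablet: length 5+3=8, value 65+44=109
- urn+coin tray: length 6+3=9, value 56+53=109
- tablet+coin tray+scroll: length 3+3+3=9, value 44+53+11=108
Best: 118 score.

118 score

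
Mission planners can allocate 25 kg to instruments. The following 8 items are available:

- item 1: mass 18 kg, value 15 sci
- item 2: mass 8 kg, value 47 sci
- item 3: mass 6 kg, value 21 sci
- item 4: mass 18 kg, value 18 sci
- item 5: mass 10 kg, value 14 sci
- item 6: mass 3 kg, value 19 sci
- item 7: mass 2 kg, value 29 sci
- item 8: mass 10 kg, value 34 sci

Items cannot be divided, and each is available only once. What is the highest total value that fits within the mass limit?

Check high-value combinations within 25 kg:
- item 2+item 6+item 7+item 8: mass 8+3+2+10=23, value 47+19+29+34=129
- item 2+item 3+item 6+item 7: mass 8+6+3+2=19, value 47+21+19+29=116
- item 2+item 7+item 8: mass 8+2+10=20, value 47+29+34=110
- item 2+item 5+item 6+item 7: mass 8+10+3+2=23, value 47+14+19+29=109
Best: 129 sci.

129 sci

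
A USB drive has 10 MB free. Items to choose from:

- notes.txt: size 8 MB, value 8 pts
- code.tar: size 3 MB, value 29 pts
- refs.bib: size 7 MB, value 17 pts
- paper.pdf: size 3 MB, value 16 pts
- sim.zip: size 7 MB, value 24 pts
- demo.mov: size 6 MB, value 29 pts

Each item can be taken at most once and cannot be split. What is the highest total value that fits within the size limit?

Check high-value combinations within 10 MB:
- code.tar+demo.mov: size 3+6=9, value 29+29=58
- code.tar+sim.zip: size 3+7=10, value 29+24=53
- code.tar+refs.bib: size 3+7=10, value 29+17=46
- code.tar+paper.pdf: size 3+3=6, value 29+16=45
Best: 58 pts.

58 pts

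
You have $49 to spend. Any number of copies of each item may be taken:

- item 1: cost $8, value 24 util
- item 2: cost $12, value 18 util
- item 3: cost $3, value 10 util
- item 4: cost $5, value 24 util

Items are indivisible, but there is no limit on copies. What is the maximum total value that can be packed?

Best value-per-unit is item 4 at 24/5; filling with it alone gives 9×24 = 216.
Optimal mix: 1×item 3 + 9×item 4 → cost 48, value 226.

226 util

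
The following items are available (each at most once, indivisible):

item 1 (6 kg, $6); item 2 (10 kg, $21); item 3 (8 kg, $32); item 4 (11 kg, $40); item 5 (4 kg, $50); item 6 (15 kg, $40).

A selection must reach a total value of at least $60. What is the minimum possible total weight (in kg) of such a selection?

Subsets with value ≥ 60, sorted by total weight:
- item 3+item 5: weight 12, value 82
- item 2+item 5: weight 14, value 71
- item 4+item 5: weight 15, value 90
- item 1+item 3+item 5: weight 18, value 88
Minimum weight: 12 kg.

12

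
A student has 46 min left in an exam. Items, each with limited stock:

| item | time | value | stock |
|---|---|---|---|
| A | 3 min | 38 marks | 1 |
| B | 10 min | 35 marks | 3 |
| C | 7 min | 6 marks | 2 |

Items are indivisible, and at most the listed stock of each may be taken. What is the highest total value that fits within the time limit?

149 marks

Top feasible selections:
- 1×A + 3×B + 1×C: time 40, value 149
- 1×A + 3×B: time 33, value 143
- 1×A + 2×B + 2×C: time 37, value 120
- 3×B + 2×C: time 44, value 117
Best: 149 marks.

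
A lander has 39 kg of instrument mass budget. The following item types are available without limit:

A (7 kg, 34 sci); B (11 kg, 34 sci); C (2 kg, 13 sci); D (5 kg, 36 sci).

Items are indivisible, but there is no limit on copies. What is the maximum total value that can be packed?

278 sci

Best value-per-unit is D at 36/5; filling with it alone gives 7×36 = 252.
Optimal mix: 2×C + 7×D → mass 39, value 278.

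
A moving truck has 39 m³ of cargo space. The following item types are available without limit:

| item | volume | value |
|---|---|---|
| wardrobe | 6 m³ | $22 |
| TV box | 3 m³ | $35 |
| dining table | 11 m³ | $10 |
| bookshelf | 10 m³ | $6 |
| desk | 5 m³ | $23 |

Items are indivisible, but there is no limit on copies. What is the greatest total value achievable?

$455

Best value-per-unit is TV box at 35/3, and filling with it alone uses volume 13×3=39. No mix of the others beats 13×35 = 455.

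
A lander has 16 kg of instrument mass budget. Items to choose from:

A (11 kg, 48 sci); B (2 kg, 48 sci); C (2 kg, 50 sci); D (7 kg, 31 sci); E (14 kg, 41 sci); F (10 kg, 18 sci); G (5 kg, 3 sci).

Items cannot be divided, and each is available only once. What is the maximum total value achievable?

This is a 0/1 knapsack; check combinations near the capacity.
- A+B+C: mass 11+2+2=15, value 48+48+50=146
- B+C+D+G: mass 2+2+7+5=16, value 48+50+31+3=132
- B+C+D: mass 2+2+7=11, value 48+50+31=129
Best: 146 sci.

146 sci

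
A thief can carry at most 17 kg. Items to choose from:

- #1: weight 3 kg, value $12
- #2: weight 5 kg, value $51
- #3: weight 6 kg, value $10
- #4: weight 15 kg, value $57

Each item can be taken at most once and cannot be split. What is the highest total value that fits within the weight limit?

This is a 0/1 knapsack; check combinations near the capacity.
- #1+#2+#3: weight 3+5+6=14, value 12+51+10=73
- #1+#2: weight 3+5=8, value 12+51=63
- #2+#3: weight 5+6=11, value 51+10=61
- #4: weight 15, value 57
- #2: weight 5, value 51
Best: $73.

$73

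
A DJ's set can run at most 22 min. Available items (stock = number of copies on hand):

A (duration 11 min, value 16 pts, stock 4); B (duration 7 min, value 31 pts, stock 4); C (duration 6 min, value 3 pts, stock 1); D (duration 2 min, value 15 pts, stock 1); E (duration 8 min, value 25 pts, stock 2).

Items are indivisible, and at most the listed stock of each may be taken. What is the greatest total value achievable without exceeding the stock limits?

Top feasible selections:
- 3×B: duration 21, value 93
- 2×B + 1×E: duration 22, value 87
Best: 93 pts.

93 pts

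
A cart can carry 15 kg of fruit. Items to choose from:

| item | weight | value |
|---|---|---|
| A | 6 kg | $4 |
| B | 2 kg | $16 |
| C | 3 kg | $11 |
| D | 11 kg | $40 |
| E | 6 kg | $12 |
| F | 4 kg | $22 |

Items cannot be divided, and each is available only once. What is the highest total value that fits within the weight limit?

Check high-value combinations within 15 kg:
- D+F: weight 11+4=15, value 40+22=62
- B+C+E+F: weight 2+3+6+4=15, value 16+11+12+22=61
- B+D: weight 2+11=13, value 16+40=56
- A+B+C+F: weight 6+2+3+4=15, value 4+16+11+22=53
- C+D: weight 3+11=14, value 11+40=51
Best: $62.

$62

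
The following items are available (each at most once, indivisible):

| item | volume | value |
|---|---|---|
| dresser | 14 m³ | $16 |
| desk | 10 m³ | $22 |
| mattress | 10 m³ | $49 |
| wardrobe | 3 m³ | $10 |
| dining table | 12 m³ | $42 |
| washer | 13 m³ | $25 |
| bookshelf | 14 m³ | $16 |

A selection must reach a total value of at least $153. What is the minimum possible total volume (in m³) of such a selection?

59

Subsets with value ≥ 153, sorted by total volume:
- dresser+desk+mattress+dining table+washer: volume 59, value 154
- desk+mattress+dining table+washer+bookshelf: volume 59, value 154
Minimum volume: 59 m³.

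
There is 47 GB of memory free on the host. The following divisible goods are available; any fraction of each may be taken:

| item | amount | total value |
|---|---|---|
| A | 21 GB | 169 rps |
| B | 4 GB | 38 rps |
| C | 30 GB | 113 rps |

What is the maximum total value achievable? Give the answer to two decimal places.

Take in order of value per unit:
- B (38/4 per unit): all 4 → value 38, running total 38.00
- A (169/21 per unit): all 21 → value 169, running total 207.00
- C (113/30 per unit): 22 of 30 → value 22×113/30 = 82.8667, running total 289.87
Total 289.87.

289.87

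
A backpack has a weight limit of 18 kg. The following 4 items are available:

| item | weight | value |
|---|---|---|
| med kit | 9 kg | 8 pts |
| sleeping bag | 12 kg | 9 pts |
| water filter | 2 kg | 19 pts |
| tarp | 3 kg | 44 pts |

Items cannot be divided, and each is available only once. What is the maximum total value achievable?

72 pts

This is a 0/1 knapsack; check combinations near the capacity.
- sleeping bag+water filter+tarp: weight 12+2+3=17, value 9+19+44=72
- med kit+water filter+tarp: weight 9+2+3=14, value 8+19+44=71
- water filter+tarp: weight 2+3=5, value 19+44=63
- sleeping bag+tarp: weight 12+3=15, value 9+44=53
- med kit+tarp: weight 9+3=12, value 8+44=52
Best: 72 pts.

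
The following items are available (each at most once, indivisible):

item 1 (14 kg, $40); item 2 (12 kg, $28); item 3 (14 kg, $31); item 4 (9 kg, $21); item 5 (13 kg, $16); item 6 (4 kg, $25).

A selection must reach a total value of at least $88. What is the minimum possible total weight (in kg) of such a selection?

30

Subsets with value ≥ 88, sorted by total weight:
- item 1+item 2+item 6: weight 30, value 93
- item 1+item 3+item 6: weight 32, value 96
- item 1+item 2+item 4: weight 35, value 89
- item 1+item 3+item 4: weight 37, value 92
Minimum weight: 30 kg.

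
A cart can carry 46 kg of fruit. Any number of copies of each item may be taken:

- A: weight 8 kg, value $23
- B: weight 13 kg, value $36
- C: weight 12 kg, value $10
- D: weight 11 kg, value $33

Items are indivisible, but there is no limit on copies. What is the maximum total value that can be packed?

$135

Best value-per-unit is D at 33/11; filling with it alone gives 4×33 = 132.
Optimal mix: 3×A + 2×D → weight 46, value 135.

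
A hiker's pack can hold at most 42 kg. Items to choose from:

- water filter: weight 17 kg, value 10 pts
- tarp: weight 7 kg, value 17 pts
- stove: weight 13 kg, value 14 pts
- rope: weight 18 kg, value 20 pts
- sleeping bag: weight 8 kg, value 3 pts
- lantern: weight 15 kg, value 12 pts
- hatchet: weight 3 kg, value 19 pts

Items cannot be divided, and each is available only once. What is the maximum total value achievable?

70 pts

This is a 0/1 knapsack; check combinations near the capacity.
- tarp+stove+rope+hatchet: weight 7+13+18+3=41, value 17+14+20+19=70
- tarp+stove+lantern+hatchet: weight 7+13+15+3=38, value 17+14+12+19=62
- water filter+tarp+stove+hatchet: weight 17+7+13+3=40, value 10+17+14+19=60
- tarp+rope+sleeping bag+hatchet: weight 7+18+8+3=36, value 17+20+3+19=59
- water filter+tarp+lantern+hatchet: weight 17+7+15+3=42, value 10+17+12+19=58
Best: 70 pts.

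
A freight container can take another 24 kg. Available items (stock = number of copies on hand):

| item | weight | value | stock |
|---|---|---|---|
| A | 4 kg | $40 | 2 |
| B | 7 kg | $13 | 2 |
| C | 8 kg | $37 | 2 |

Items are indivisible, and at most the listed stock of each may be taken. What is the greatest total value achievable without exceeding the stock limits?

$154

Best selections within weight 24 and stock limits:
- 2×A + 2×C: weight 24, value 154
- 2×A + 1×B + 1×C: weight 23, value 130
Best: $154.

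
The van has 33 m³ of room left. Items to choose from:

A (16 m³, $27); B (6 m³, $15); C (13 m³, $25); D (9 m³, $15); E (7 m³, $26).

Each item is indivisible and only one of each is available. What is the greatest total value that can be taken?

$68

Check high-value combinations within 33 m³:
- A+B+E: volume 16+6+7=29, value 27+15+26=68
- A+D+E: volume 16+9+7=32, value 27+15+26=68
- B+C+E: volume 6+13+7=26, value 15+25+26=66
- C+D+E: volume 13+9+7=29, value 25+15+26=66
- A+B+D: volume 16+6+9=31, value 27+15+15=57
Best: $68.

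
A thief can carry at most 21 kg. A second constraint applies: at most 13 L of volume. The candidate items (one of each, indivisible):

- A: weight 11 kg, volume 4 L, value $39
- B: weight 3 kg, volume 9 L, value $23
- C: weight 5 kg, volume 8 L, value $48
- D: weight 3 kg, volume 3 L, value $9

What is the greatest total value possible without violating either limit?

Feasible sets respecting both limits:
- A+C: weight 16, volume 12, value 87
- A+B: weight 14, volume 13, value 62
- C+D: weight 8, volume 11, value 57
Best: $87.

$87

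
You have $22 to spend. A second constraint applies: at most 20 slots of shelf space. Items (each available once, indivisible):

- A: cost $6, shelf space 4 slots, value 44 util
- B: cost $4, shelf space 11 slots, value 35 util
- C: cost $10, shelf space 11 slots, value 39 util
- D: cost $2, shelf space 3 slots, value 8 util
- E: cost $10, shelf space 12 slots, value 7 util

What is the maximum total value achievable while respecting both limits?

91 util

Feasible sets respecting both limits:
- A+C+D: cost 18, shelf space 18, value 91
- A+B+D: cost 12, shelf space 18, value 87
- A+C: cost 16, shelf space 15, value 83
Best: 91 util.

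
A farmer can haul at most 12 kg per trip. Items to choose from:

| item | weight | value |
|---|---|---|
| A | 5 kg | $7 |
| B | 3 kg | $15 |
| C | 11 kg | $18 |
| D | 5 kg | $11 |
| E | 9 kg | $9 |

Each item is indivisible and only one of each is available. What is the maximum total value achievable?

$26

Check high-value combinations within 12 kg:
- B+D: weight 3+5=8, value 15+11=26
- B+E: weight 3+9=12, value 15+9=24
- A+B: weight 5+3=8, value 7+15=22
Best: $26.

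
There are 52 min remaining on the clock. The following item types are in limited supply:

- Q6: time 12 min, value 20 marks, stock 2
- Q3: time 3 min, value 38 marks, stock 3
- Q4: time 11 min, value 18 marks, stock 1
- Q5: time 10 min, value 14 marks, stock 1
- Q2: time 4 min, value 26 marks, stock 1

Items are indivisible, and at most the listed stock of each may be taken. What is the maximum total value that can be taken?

198 marks

Best selections within time 52 and stock limits:
- 2×Q6 + 3×Q3 + 1×Q4 + 1×Q2: time 48, value 198
- 2×Q6 + 3×Q3 + 1×Q5 + 1×Q2: time 47, value 194
- 1×Q6 + 3×Q3 + 1×Q4 + 1×Q5 + 1×Q2: time 46, value 192
- 2×Q6 + 3×Q3 + 1×Q2: time 37, value 180
Best: 198 marks.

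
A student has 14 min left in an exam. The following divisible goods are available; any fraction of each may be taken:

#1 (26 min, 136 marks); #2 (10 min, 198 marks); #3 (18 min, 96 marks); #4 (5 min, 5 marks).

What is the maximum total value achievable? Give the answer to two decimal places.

219.33

Take in order of value per unit:
- #2 (198/10 per unit): all 10 → value 198, running total 198.00
- #3 (96/18 per unit): 4 of 18 → value 4×96/18 = 21.3333, running total 219.33
Total 219.33.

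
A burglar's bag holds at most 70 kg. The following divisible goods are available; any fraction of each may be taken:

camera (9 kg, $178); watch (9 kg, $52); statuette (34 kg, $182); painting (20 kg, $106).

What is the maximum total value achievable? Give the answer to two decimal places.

Take in order of value per unit:
- camera (178/9 per unit): all 9 → value 178, running total 178.00
- watch (52/9 per unit): all 9 → value 52, running total 230.00
- statuette (182/34 per unit): all 34 → value 182, running total 412.00
- painting (106/20 per unit): 18 of 20 → value 18×106/20 = 95.4000, running total 507.40
Total 507.40.

507.40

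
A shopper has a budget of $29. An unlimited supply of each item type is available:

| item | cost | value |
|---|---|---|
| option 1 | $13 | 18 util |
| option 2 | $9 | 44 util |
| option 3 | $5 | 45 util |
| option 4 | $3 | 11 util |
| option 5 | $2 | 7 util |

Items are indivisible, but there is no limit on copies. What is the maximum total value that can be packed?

Best value-per-unit is option 3 at 45/5; filling with it alone gives 5×45 = 225.
Optimal mix: 5×option 3 + 2×option 5 → cost 29, value 239.

239 util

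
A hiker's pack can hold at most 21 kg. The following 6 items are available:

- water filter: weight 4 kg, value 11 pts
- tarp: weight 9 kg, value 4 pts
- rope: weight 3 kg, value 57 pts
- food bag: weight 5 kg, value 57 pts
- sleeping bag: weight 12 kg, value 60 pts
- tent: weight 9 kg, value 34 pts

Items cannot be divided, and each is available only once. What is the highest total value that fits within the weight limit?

174 pts

This is a 0/1 knapsack; check combinations near the capacity.
- rope+food bag+sleeping bag: weight 3+5+12=20, value 57+57+60=174
- water filter+rope+food bag+tent: weight 4+3+5+9=21, value 11+57+57+34=159
- rope+food bag+tent: weight 3+5+9=17, value 57+57+34=148
- water filter+tarp+rope+food bag: weight 4+9+3+5=21, value 11+4+57+57=129
- water filter+rope+sleeping bag: weight 4+3+12=19, value 11+57+60=128
Best: 174 pts.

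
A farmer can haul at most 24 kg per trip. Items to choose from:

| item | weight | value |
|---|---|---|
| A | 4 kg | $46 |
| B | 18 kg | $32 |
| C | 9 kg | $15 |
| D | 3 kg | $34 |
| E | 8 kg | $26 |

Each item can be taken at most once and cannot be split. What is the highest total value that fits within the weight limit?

Check high-value combinations within 24 kg:
- A+C+D+E: weight 4+9+3+8=24, value 46+15+34+26=121
- A+D+E: weight 4+3+8=15, value 46+34+26=106
- A+C+D: weight 4+9+3=16, value 46+15+34=95
- A+C+E: weight 4+9+8=21, value 46+15+26=87
- A+D: weight 4+3=7, value 46+34=80
Best: $121.

$121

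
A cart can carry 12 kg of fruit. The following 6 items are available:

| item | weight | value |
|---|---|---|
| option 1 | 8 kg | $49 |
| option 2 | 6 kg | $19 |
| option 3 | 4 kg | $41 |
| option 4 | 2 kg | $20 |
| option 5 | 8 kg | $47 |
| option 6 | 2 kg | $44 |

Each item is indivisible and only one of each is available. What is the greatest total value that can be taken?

Check high-value combinations within 12 kg:
- option 1+option 4+option 6: weight 8+2+2=12, value 49+20+44=113
- option 4+option 5+option 6: weight 2+8+2=12, value 20+47+44=111
- option 3+option 4+option 6: weight 4+2+2=8, value 41+20+44=105
- option 2+option 3+option 6: weight 6+4+2=12, value 19+41+44=104
- option 1+option 6: weight 8+2=10, value 49+44=93
Best: $113.

$113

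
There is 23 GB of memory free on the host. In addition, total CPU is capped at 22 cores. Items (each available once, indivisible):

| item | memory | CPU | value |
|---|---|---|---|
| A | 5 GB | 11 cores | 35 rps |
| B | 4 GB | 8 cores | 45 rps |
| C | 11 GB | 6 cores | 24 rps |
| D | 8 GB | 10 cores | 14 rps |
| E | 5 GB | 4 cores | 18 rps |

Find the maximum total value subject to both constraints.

Feasible sets respecting both limits:
- B+C+E: memory 20, CPU 18, value 87
- A+B: memory 9, CPU 19, value 80
- A+C+E: memory 21, CPU 21, value 77
- B+D+E: memory 17, CPU 22, value 77
Best: 87 rps.

87 rps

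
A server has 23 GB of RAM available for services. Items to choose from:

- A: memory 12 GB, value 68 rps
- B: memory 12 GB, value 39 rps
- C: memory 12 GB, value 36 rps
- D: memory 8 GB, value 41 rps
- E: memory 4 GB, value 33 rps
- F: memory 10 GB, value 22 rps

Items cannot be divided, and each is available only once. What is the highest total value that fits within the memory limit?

109 rps

Check high-value combinations within 23 GB:
- A+D: memory 12+8=20, value 68+41=109
- A+E: memory 12+4=16, value 68+33=101
- D+E+F: memory 8+4+10=22, value 41+33+22=96
- A+F: memory 12+10=22, value 68+22=90
Best: 109 rps.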